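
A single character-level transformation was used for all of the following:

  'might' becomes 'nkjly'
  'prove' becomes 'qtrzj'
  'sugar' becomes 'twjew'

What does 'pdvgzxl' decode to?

In might: m→n is +1, i→k is +2, g→j is +3, h→l is +4 — the shift increases by 1 each position. Each letter shifts forward by (position + 1), i.e. 1, 2, 3, … — the shift grows by one for each successive letter.
Reversing it on pdvgzxl: p−1=o, d−2=b, v−3=s, g−4=c, z−5=u, x−6=r, l−7=e.

obscure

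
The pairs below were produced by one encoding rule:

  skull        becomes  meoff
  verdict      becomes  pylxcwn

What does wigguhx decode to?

Each letter is shifted forward by 20 in the alphabet (a Caesar shift of +20).
Reversing it on wigguhx: w−20=c, i−20=o, g−20=m, g−20=m, u−20=a, h−20=n, x−20=d.

command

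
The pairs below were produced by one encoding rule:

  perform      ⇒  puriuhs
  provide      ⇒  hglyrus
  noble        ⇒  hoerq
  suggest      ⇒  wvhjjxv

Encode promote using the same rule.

hwrprus

The output letters match the input read backwards, each shifted +3: perform reversed is mrofrep. Two steps: reverse the string, then apply a Caesar shift of +3.
Applying it to promote: reverse → etomorp; then shift: e+3=h, t+3=w, o+3=r, m+3=p, o+3=r, r+3=u, p+3=s.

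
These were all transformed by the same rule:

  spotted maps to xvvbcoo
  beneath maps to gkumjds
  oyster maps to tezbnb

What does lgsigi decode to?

galaxy

In spotted: s→x is +5, p→v is +6, o→v is +7, t→b is +8 — the shift increases by 1 each position. The shift increases by 1 at each position, starting from +5: 5, 6, 7, ….
Reversing it on lgsigi: l−5=g, g−6=a, s−7=l, i−8=a, g−9=x, i−10=y.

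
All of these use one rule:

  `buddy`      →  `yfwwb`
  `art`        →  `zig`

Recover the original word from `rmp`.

This is the alphabet-reversal cipher (Atbash): a becomes z, b becomes y, etc.
Decoding rmp: r↔i, m↔n, p↔k.

ink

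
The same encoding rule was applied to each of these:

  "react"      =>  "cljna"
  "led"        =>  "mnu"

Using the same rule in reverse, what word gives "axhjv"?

mayor

The output letters match the input read backwards, each shifted +9: react reversed is tcaer. Two steps: reverse the string, then apply a Caesar shift of +9.
Reversing it on axhjv: shift back: a−9=r, x−9=o, h−9=y, j−9=a, v−9=m → royam; then reverse → mayor.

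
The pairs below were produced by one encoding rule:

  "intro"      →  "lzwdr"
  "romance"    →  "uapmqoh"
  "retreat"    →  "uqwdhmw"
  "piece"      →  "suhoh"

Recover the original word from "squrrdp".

perform

A repeating key of period 2 is used — shifts +3, +12 over and over.
Decoding squrrdp: s−3=p, q−12=e, u−3=r, r−12=f, r−3=o, d−12=r, p−3=m.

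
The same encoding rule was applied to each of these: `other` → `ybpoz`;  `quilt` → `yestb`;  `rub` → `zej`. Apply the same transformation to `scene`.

akovo

The shift depends on letter class: consonant t→b is +8, but vowel o→y is +10. Vowels shift forward by 10 and consonants shift forward by 8.
For scene: s(cons)+8=a, c(cons)+8=k, e(vowel)+10=o, n(cons)+8=v, e(vowel)+10=o.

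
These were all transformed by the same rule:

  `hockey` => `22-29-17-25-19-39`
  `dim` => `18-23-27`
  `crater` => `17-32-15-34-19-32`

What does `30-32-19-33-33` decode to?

h is letter #8 and maps to 22: an offset of 14. Letters become their 1-based position plus 14 (so a→15, b→16, …).
Decoding 30-32-19-33-33: 30→(30−14)÷1=16=p, 32→(32−14)÷1=18=r, 19→(19−14)÷1=5=e, 33→(33−14)÷1=19=s, 33→(33−14)÷1=19=s.

press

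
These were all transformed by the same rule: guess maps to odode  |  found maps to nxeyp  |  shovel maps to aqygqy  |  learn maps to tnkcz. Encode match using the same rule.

In guess: g→o is +8, u→d is +9, e→o is +10, s→d is +11 — the shift increases by 1 each position. Each letter shifts forward by (position + 8), i.e. 8, 9, 10, … — the shift grows by one for each successive letter.
For match: m+8=u, a+9=j, t+10=d, c+11=n, h+12=t.

ujdnt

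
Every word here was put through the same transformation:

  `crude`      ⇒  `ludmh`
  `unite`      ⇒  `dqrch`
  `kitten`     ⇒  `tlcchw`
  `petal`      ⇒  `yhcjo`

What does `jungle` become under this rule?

sxwpon

Shifts by position in crude: pos 0: c→l (+9), pos 1: r→u (+3), pos 2: u→d (+9), pos 3: d→m (+9), pos 4: e→h (+3) — repeating every 3. The shifts repeat in a cycle of length 3: positions 0,1,… shift by +9, +3, +9, then the pattern repeats.
For jungle: j+9=s, u+3=x, n+9=w, g+9=p, l+3=o, e+9=n.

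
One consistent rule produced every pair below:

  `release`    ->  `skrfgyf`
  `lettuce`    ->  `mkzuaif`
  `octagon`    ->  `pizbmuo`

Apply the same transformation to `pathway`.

Shifts by position in release: pos 0: r→s (+1), pos 1: e→k (+6), pos 2: l→r (+6), pos 3: e→f (+1), pos 4: a→g (+6), pos 5: s→y (+6) — repeating every 3. The shifts repeat in a cycle of length 3: positions 0,1,… shift by +1, +6, +6, then the pattern repeats.
Applying it to pathway: p+1=q, a+6=g, t+6=z, h+1=i, w+6=c, a+6=g, y+1=z.

qgzicgz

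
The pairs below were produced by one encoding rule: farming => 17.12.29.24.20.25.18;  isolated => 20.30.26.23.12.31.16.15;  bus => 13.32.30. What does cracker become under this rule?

f is letter #6 and maps to 17: an offset of 11. The number is (letter's place in the alphabet, a=1) + 11.
On cracker: c=3→14, r=18→29, a=1→12, c=3→14, k=11→22, e=5→16, r=18→29.

14.29.12.14.22.16.29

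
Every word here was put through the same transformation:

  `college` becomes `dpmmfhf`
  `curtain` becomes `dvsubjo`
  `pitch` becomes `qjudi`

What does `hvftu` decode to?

guest

Each letter is shifted forward by 1 in the alphabet (a Caesar shift of +1).
Reversing it on hvftu: h−1=g, v−1=u, f−1=e, t−1=s, u−1=t.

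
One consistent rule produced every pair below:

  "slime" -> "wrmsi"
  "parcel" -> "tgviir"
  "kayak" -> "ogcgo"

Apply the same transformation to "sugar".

wakgv

Shifts by position in slime: pos 0: s→w (+4), pos 1: l→r (+6), pos 2: i→m (+4), pos 3: m→s (+6) — repeating every 2. The shifts repeat in a cycle of length 2: positions 0,1,… shift by +4, +6, then the pattern repeats.
For sugar: s+4=w, u+6=a, g+4=k, a+6=g, r+4=v.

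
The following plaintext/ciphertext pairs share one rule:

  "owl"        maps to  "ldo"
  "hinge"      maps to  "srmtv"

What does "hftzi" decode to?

sugar

Letters are reflected about the middle of the alphabet (position → 25−position): Atbash.
Undoing it on hftzi: h↔s, f↔u, t↔g, z↔a, i↔r.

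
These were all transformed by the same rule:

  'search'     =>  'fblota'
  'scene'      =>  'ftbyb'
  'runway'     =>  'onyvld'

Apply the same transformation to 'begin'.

s(18)→f(5) and e(4)→b(1) fit y≡17x+11 (mod 26); the inverse of 17 mod 26 is 23. Treating letters as 0–25, the rule is x ↦ 17x + 11 (mod 26).
Applying it to begin: b(1)→17·1+11≡2=c; e(4)→17·4+11≡1=b; g(6)→17·6+11≡9=j; i(8)→17·8+11≡17=r; n(13)→17·13+11≡24=y (all mod 26).

cbjry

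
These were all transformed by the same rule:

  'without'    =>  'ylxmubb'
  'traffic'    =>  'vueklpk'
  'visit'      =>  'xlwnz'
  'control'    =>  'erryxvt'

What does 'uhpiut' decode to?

seldom

In without: w→y is +2, i→l is +3, t→x is +4, h→m is +5 — the shift increases by 1 each position. Each letter shifts forward by (position + 2), i.e. 2, 3, 4, … — the shift grows by one for each successive letter.
Decoding uhpiut: u−2=s, h−3=e, p−4=l, i−5=d, u−6=o, t−7=m.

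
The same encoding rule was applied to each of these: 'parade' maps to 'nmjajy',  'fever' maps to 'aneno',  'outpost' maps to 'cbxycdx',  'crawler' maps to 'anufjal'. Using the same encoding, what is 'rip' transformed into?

The output letters match the input read backwards, each shifted +9: parade reversed is edarap. Read the word backwards and shift each letter +9.
For rip: reverse → pir; then shift: p+9=y, i+9=r, r+9=a.

yra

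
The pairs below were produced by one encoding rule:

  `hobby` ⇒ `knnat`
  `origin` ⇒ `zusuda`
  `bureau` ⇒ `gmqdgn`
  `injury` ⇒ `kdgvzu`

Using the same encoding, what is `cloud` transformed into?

pgaxo

The word is reversed, then every letter is shifted forward by 12.
For cloud: reverse → duolc; then shift: d+12=p, u+12=g, o+12=a, l+12=x, c+12=o.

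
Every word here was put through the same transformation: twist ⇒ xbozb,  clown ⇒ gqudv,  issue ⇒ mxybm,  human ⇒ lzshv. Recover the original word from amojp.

In twist: t→x is +4, w→b is +5, i→o is +6, s→z is +7 — the shift increases by 1 each position. Each letter shifts forward by (position + 4), i.e. 4, 5, 6, … — the shift grows by one for each successive letter.
Reversing it on amojp: a−4=w, m−5=h, o−6=i, j−7=c, p−8=h.

which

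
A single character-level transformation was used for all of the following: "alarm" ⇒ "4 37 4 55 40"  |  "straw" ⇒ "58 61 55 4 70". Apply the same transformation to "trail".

61 55 4 28 37

The formula is n = 3×(alphabet index, a=1) + 1.
For trail: t=20→61, r=18→55, a=1→4, i=9→28, l=12→37.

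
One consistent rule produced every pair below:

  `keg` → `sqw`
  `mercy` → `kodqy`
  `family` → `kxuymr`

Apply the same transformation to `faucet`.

fqogmr

Two steps: reverse the string, then apply a Caesar shift of +12.
On faucet: reverse → tecuaf; then shift: t+12=f, e+12=q, c+12=o, u+12=g, a+12=m, f+12=r.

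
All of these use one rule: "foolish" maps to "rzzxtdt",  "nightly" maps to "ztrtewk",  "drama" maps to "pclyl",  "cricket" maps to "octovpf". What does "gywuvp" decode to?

unlike

Shifts by position in foolish: pos 0: f→r (+12), pos 1: o→z (+11), pos 2: o→z (+11), pos 3: l→x (+12), pos 4: i→t (+11), pos 5: s→d (+11) — repeating every 3. A repeating key of period 3 is used — shifts +12, +11, +11 over and over.
Undoing it on gywuvp: g−12=u, y−11=n, w−11=l, u−12=i, v−11=k, p−11=e.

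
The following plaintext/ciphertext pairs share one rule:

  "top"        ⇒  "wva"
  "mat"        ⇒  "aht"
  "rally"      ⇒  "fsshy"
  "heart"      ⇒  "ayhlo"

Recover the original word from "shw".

pal

The output letters match the input read backwards, each shifted +7: top reversed is pot. The word is reversed, then every letter is shifted forward by 7.
Decoding shw: shift back: s−7=l, h−7=a, w−7=p → lap; then reverse → pal.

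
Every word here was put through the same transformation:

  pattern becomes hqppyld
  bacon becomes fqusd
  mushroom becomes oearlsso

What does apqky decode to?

p(15)→h(7) and a(0)→q(16) fit y≡15x+16 (mod 26); the inverse of 15 mod 26 is 7. Each letter's alphabet position (a=0..z=25) is mapped through 15·x+16 mod 26 — an affine cipher.
Undoing it on apqky: a(0)→7·(0−16)≡18=s; p(15)→7·(15−16)≡19=t; q(16)→7·(16−16)≡0=a; k(10)→7·(10−16)≡10=k; y(24)→7·(24−16)≡4=e (all mod 26).

stake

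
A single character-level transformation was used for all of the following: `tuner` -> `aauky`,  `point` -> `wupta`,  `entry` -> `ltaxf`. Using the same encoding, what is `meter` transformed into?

A repeating key of period 2 is used — shifts +7, +6 over and over.
Applying it to meter: m+7=t, e+6=k, t+7=a, e+6=k, r+7=y.

tkaky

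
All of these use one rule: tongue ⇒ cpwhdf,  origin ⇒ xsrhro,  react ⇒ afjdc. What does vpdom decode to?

mound

Shifts by position in tongue: pos 0: t→c (+9), pos 1: o→p (+1), pos 2: n→w (+9), pos 3: g→h (+1) — repeating every 2. The shifts repeat in a cycle of length 2: positions 0,1,… shift by +9, +1, then the pattern repeats.
Undoing it on vpdom: v−9=m, p−1=o, d−9=u, o−1=n, m−9=d.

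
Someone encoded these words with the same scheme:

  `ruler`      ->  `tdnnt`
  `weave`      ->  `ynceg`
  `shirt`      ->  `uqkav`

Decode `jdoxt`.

humor

Shifts by position in ruler: pos 0: r→t (+2), pos 1: u→d (+9), pos 2: l→n (+2), pos 3: e→n (+9) — repeating every 2. It's a Vigenère-style cipher with numeric key [2,9]: position i shifts by key[i mod 2].
Undoing it on jdoxt: j−2=h, d−9=u, o−2=m, x−9=o, t−2=r.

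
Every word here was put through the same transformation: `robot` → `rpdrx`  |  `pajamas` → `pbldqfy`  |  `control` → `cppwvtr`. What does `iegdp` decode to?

ideal

Letter i (0-indexed) is shifted by i+0, so successive shifts are 0, 1, 2, ….
Undoing it on iegdp: i−0=i, e−1=d, g−2=e, d−3=a, p−4=l.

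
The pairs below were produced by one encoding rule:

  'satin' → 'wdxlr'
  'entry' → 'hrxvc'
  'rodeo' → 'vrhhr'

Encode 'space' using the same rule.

wtdgh

The shift depends on letter class: consonant s→w is +4, but vowel a→d is +3. Two shifts are in play — +3 for a/e/i/o/u, +4 for every other letter.
For space: s(cons)+4=w, p(cons)+4=t, a(vowel)+3=d, c(cons)+4=g, e(vowel)+3=h.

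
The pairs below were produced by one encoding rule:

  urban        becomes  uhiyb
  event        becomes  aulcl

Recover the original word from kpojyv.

orchid

The output letters match the input read backwards, each shifted +7: urban reversed is nabru. The word is reversed, then every letter is shifted forward by 7.
Reversing it on kpojyv: shift back: k−7=d, p−7=i, o−7=h, j−7=c, y−7=r, v−7=o → dihcro; then reverse → orchid.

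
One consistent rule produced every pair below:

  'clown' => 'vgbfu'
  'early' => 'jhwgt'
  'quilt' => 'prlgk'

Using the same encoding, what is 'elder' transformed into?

jgcjw

This is an affine cipher: with a=0,…,z=25, each position x becomes (7x+7) mod 26.
On elder: e(4)→7·4+7≡9=j; l(11)→7·11+7≡6=g; d(3)→7·3+7≡2=c; e(4)→7·4+7≡9=j; r(17)→7·17+7≡22=w (all mod 26).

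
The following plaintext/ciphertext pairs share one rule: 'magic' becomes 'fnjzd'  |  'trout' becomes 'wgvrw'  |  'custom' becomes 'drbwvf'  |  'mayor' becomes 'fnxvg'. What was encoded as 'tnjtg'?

eager

m(12)→f(5) and a(0)→n(13) fit y≡21x+13 (mod 26); the inverse of 21 mod 26 is 5. Each letter's alphabet position (a=0..z=25) is mapped through 21·x+13 mod 26 — an affine cipher.
Reversing it on tnjtg: t(19)→5·(19−13)≡4=e; n(13)→5·(13−13)≡0=a; j(9)→5·(9−13)≡6=g; t(19)→5·(19−13)≡4=e; g(6)→5·(6−13)≡17=r (all mod 26).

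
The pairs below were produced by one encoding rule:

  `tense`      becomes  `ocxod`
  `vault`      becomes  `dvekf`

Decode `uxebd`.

The output letters match the input read backwards, each shifted +10: tense reversed is esnet. Two steps: reverse the string, then apply a Caesar shift of +10.
Undoing it on uxebd: shift back: u−10=k, x−10=n, e−10=u, b−10=r, d−10=t → knurt; then reverse → trunk.

trunk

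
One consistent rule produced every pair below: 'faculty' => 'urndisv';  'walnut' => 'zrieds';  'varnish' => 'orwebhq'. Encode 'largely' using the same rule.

f(5)→u(20) and a(0)→r(17) fit y≡11x+17 (mod 26); the inverse of 11 mod 26 is 19. Treating letters as 0–25, the rule is x ↦ 11x + 17 (mod 26).
Applying it to largely: l(11)→11·11+17≡8=i; a(0)→11·0+17≡17=r; r(17)→11·17+17≡22=w; g(6)→11·6+17≡5=f; e(4)→11·4+17≡9=j; l(11)→11·11+17≡8=i; y(24)→11·24+17≡21=v (all mod 26).

irwfjiv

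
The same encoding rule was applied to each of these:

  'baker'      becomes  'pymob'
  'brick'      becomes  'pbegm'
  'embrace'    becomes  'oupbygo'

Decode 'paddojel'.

b(1)→p(15) and a(0)→y(24) fit y≡17x+24 (mod 26); the inverse of 17 mod 26 is 23. This is an affine cipher: with a=0,…,z=25, each position x becomes (17x+24) mod 26.
Decoding paddojel: p(15)→23·(15−24)≡1=b; a(0)→23·(0−24)≡20=u; d(3)→23·(3−24)≡11=l; d(3)→23·(3−24)≡11=l; o(14)→23·(14−24)≡4=e; j(9)→23·(9−24)≡19=t; e(4)→23·(4−24)≡8=i; l(11)→23·(11−24)≡13=n (all mod 26).

bulletin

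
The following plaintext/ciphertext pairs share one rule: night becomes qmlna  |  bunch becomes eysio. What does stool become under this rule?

In night: n→q is +3, i→m is +4, g→l is +5, h→n is +6 — the shift increases by 1 each position. The shift increases by 1 at each position, starting from +3: 3, 4, 5, ….
Applying it to stool: s+3=v, t+4=x, o+5=t, o+6=u, l+7=s.

vxtus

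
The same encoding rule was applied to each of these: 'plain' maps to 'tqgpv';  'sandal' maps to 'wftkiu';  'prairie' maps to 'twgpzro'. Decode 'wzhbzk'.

suburb

Each letter shifts forward by (position + 4), i.e. 4, 5, 6, … — the shift grows by one for each successive letter.
Undoing it on wzhbzk: w−4=s, z−5=u, h−6=b, b−7=u, z−8=r, k−9=b.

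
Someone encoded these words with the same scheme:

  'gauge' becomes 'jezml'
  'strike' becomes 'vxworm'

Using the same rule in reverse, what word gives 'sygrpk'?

Letter i (0-indexed) is shifted by i+3, so successive shifts are 3, 4, 5, ….
Decoding sygrpk: s−3=p, y−4=u, g−5=b, r−6=l, p−7=i, k−8=c.

public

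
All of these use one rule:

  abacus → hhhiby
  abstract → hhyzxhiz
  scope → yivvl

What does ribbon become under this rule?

Two shifts are in play — +7 for a/e/i/o/u, +6 for every other letter.
For ribbon: r(cons)+6=x, i(vowel)+7=p, b(cons)+6=h, b(cons)+6=h, o(vowel)+7=v, n(cons)+6=t.

xphhvt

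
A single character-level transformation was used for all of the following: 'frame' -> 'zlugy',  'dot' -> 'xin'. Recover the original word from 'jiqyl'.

This is a Caesar cipher with shift 20.
Decoding jiqyl: j−20=p, i−20=o, q−20=w, y−20=e, l−20=r.

power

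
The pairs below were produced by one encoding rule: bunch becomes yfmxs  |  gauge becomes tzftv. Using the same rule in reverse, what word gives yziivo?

Each pair mirrors across the alphabet (b↔y, u↔f, n↔m): positions sum to 25. This is the alphabet-reversal cipher (Atbash): a becomes z, b becomes y, etc.
Undoing it on yziivo: y↔b, z↔a, i↔r, i↔r, v↔e, o↔l.

barrel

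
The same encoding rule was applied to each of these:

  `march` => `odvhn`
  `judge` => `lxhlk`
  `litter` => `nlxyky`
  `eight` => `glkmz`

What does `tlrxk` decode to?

In march: m→o is +2, a→d is +3, r→v is +4, c→h is +5 — the shift increases by 1 each position. The shift increases by 1 at each position, starting from +2: 2, 3, 4, ….
Undoing it on tlrxk: t−2=r, l−3=i, r−4=n, x−5=s, k−6=e.

rinse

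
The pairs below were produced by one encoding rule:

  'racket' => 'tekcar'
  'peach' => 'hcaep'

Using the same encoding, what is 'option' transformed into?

noitpo

The output letters match the input read backwards: racket reversed is tekcar. It's just the letters in reverse order.
Applying it to option: reverse → noitpo.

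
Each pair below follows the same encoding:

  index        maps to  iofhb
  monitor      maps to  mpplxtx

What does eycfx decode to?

In index: i→i is +0, n→o is +1, d→f is +2, e→h is +3 — the shift increases by 1 each position. Each letter shifts forward by its position index (0, 1, 2, …) — the shift grows by one for each successive letter.
Undoing it on eycfx: e−0=e, y−1=x, c−2=a, f−3=c, x−4=t.

exact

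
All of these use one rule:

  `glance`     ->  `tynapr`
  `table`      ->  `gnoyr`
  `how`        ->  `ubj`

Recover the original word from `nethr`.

It's a constant shift of +13 (ROT13).
Decoding nethr: n−13=a, e−13=r, t−13=g, h−13=u, r−13=e.

argue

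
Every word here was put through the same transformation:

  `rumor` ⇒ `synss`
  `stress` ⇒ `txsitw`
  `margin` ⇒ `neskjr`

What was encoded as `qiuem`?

Shifts by position in rumor: pos 0: r→s (+1), pos 1: u→y (+4), pos 2: m→n (+1), pos 3: o→s (+4) — repeating every 2. The shifts repeat in a cycle of length 2: positions 0,1,… shift by +1, +4, then the pattern repeats.
Reversing it on qiuem: q−1=p, i−4=e, u−1=t, e−4=a, m−1=l.

petal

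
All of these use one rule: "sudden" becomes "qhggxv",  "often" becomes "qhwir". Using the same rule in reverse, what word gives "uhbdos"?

The output letters match the input read backwards, each shifted +3: sudden reversed is neddus. Two steps: reverse the string, then apply a Caesar shift of +3.
Undoing it on uhbdos: shift back: u−3=r, h−3=e, b−3=y, d−3=a, o−3=l, s−3=p → reyalp; then reverse → player.

player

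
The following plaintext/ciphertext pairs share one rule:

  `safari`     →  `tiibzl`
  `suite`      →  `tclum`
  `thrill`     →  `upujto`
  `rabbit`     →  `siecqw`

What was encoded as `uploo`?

A repeating key of period 3 is used — shifts +1, +8, +3 over and over.
Reversing it on uploo: u−1=t, p−8=h, l−3=i, o−1=n, o−8=g.

thing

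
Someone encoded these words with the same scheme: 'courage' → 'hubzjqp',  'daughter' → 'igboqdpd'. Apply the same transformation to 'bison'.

gozww

In courage: c→h is +5, o→u is +6, u→b is +7, r→z is +8 — the shift increases by 1 each position. Letter i (0-indexed) is shifted by i+5, so successive shifts are 5, 6, 7, ….
Applying it to bison: b+5=g, i+6=o, s+7=z, o+8=w, n+9=w.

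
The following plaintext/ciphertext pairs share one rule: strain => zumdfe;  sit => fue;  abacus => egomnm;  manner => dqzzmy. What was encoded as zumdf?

train

Read the word backwards and shift each letter +12.
Reversing it on zumdf: shift back: z−12=n, u−12=i, m−12=a, d−12=r, f−12=t → niart; then reverse → train.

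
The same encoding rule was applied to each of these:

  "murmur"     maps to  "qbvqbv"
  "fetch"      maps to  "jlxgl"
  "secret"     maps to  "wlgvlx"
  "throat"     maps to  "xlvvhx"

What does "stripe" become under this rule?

wxvptl

The shift depends on letter class: consonant m→q is +4, but vowel u→b is +7. Vowels shift forward by 7 and consonants shift forward by 4.
Applying it to stripe: s(cons)+4=w, t(cons)+4=x, r(cons)+4=v, i(vowel)+7=p, p(cons)+4=t, e(vowel)+7=l.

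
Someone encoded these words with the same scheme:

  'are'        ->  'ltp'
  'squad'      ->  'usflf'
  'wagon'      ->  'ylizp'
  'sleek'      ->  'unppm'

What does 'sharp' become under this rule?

ujltr

The shift depends on letter class: consonant r→t is +2, but vowel a→l is +11. Vowels shift forward by 11 and consonants shift forward by 2.
For sharp: s(cons)+2=u, h(cons)+2=j, a(vowel)+11=l, r(cons)+2=t, p(cons)+2=r.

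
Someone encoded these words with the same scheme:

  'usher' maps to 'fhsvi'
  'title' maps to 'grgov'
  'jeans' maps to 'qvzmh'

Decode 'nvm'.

Each pair mirrors across the alphabet (u↔f, s↔h, h↔s): positions sum to 25. Each letter is replaced by its mirror in the alphabet: a↔z, b↔y, c↔x, and so on (the Atbash cipher).
Decoding nvm: n↔m, v↔e, m↔n.

men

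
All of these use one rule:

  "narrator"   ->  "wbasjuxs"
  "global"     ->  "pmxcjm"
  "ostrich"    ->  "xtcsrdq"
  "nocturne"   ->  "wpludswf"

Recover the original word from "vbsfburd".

Shifts by position in narrator: pos 0: n→w (+9), pos 1: a→b (+1), pos 2: r→a (+9), pos 3: r→s (+1) — repeating every 2. It's a Vigenère-style cipher with numeric key [9,1]: position i shifts by key[i mod 2].
Undoing it on vbsfburd: v−9=m, b−1=a, s−9=j, f−1=e, b−9=s, u−1=t, r−9=i, d−1=c.

majestic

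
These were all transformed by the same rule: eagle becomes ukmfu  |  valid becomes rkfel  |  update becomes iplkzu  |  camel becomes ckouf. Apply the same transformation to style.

qzsfu

e(4)→u(20) and a(0)→k(10) fit y≡9x+10 (mod 26); the inverse of 9 mod 26 is 3. This is an affine cipher: with a=0,…,z=25, each position x becomes (9x+10) mod 26.
For style: s(18)→9·18+10≡16=q; t(19)→9·19+10≡25=z; y(24)→9·24+10≡18=s; l(11)→9·11+10≡5=f; e(4)→9·4+10≡20=u (all mod 26).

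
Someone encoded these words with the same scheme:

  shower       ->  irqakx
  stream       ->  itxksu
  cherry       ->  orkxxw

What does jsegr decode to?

s(18)→i(8) and h(7)→r(17) fit y≡11x+18 (mod 26); the inverse of 11 mod 26 is 19. Each letter's alphabet position (a=0..z=25) is mapped through 11·x+18 mod 26 — an affine cipher.
Reversing it on jsegr: j(9)→19·(9−18)≡11=l; s(18)→19·(18−18)≡0=a; e(4)→19·(4−18)≡20=u; g(6)→19·(6−18)≡6=g; r(17)→19·(17−18)≡7=h (all mod 26).

laugh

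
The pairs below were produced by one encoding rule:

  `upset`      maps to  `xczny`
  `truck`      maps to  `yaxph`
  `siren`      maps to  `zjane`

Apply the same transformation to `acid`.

rpjo

u(20)→x(23) and p(15)→c(2) fit y≡25x+17 (mod 26); the inverse of 25 mod 26 is 25. Treating letters as 0–25, the rule is x ↦ 25x + 17 (mod 26).
Applying it to acid: a(0)→25·0+17≡17=r; c(2)→25·2+17≡15=p; i(8)→25·8+17≡9=j; d(3)→25·3+17≡14=o (all mod 26).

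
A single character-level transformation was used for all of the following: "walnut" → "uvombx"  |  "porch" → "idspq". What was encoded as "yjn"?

Two steps: reverse the string, then apply a Caesar shift of +1.
Reversing it on yjn: shift back: y−1=x, j−1=i, n−1=m → xim; then reverse → mix.

mix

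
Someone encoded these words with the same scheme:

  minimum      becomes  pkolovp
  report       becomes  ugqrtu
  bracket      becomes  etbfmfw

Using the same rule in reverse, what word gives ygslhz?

verify

Shifts by position in minimum: pos 0: m→p (+3), pos 1: i→k (+2), pos 2: n→o (+1), pos 3: i→l (+3), pos 4: m→o (+2), pos 5: u→v (+1) — repeating every 3. It's a Vigenère-style cipher with numeric key [3,2,1]: position i shifts by key[i mod 3].
Decoding ygslhz: y−3=v, g−2=e, s−1=r, l−3=i, h−2=f, z−1=y.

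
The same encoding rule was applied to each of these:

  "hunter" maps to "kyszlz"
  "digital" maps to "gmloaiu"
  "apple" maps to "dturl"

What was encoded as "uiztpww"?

In hunter: h→k is +3, u→y is +4, n→s is +5, t→z is +6 — the shift increases by 1 each position. The shift increases by 1 at each position, starting from +3: 3, 4, 5, ….
Reversing it on uiztpww: u−3=r, i−4=e, z−5=u, t−6=n, p−7=i, w−8=o, w−9=n.

reunion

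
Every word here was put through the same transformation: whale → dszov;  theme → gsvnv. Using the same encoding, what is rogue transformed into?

This is the alphabet-reversal cipher (Atbash): a becomes z, b becomes y, etc.
For rogue: r↔i, o↔l, g↔t, u↔f, e↔v.

iltfv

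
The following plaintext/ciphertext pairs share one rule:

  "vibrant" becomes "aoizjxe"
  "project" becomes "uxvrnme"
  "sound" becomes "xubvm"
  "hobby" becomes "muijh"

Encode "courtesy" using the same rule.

Letter i (0-indexed) is shifted by i+5, so successive shifts are 5, 6, 7, ….
For courtesy: c+5=h, o+6=u, u+7=b, r+8=z, t+9=c, e+10=o, s+11=d, y+12=k.

hubzcodk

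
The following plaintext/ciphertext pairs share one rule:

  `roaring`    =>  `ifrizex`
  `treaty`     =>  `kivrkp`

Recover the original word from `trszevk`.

Every letter moves 17 places later in the alphabet, wrapping around z→a.
Decoding trszevk: t−17=c, r−17=a, s−17=b, z−17=i, e−17=n, v−17=e, k−17=t.

cabinet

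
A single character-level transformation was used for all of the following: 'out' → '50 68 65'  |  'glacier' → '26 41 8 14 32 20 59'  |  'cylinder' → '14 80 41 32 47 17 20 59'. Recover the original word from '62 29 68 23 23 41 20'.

shuffle

The formula is n = 3×(alphabet index, a=1) + 5.
Decoding 62 29 68 23 23 41 20: 62→(62−5)÷3=19=s, 29→(29−5)÷3=8=h, 68→(68−5)÷3=21=u, 23→(23−5)÷3=6=f, 23→(23−5)÷3=6=f, 41→(41−5)÷3=12=l, 20→(20−5)÷3=5=e.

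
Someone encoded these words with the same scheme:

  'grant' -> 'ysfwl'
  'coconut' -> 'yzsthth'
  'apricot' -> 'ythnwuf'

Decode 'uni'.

The output letters match the input read backwards, each shifted +5: grant reversed is tnarg. Read the word backwards and shift each letter +5.
Decoding uni: shift back: u−5=p, n−5=i, i−5=d → pid; then reverse → dip.

dip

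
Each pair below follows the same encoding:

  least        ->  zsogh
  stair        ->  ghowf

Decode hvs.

Compare letters: l→z is +14, e→s is +14, a→o is +14 — a constant shift. Every letter moves 14 places later in the alphabet, wrapping around z→a.
Reversing it on hvs: h−14=t, v−14=h, s−14=e.

the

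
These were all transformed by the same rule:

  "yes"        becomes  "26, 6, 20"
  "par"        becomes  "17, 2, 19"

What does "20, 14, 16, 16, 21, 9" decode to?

smooth

Letters become their 1-based position plus 1 (so a→2, b→3, …).
Reversing it on 20, 14, 16, 16, 21, 9: 20→(20−1)÷1=19=s, 14→(14−1)÷1=13=m, 16→(16−1)÷1=15=o, 16→(16−1)÷1=15=o, 21→(21−1)÷1=20=t, 9→(9−1)÷1=8=h.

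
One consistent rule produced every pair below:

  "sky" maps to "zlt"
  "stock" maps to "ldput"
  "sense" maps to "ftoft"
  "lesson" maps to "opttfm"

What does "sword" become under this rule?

espxt

The output letters match the input read backwards, each shifted +1: sky reversed is yks. The word is reversed, then every letter is shifted forward by 1.
On sword: reverse → drows; then shift: d+1=e, r+1=s, o+1=p, w+1=x, s+1=t.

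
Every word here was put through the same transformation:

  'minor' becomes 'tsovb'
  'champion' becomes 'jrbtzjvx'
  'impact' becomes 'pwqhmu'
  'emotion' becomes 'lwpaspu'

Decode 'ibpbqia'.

brought

A repeating key of period 3 is used — shifts +7, +10, +1 over and over.
Decoding ibpbqia: i−7=b, b−10=r, p−1=o, b−7=u, q−10=g, i−1=h, a−7=t.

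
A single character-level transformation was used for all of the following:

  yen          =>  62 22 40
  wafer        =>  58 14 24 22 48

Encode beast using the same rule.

16 22 14 50 52

Each letter becomes 2×(its alphabet position, a=1..z=26) + 12.
Applying it to beast: b=2→16, e=5→22, a=1→14, s=19→50, t=20→52.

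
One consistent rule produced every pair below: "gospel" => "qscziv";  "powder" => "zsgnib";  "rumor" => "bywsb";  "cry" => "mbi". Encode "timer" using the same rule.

The shift depends on letter class: consonant g→q is +10, but vowel o→s is +4. Vowels shift forward by 4 and consonants shift forward by 10.
For timer: t(cons)+10=d, i(vowel)+4=m, m(cons)+10=w, e(vowel)+4=i, r(cons)+10=b.

dmwib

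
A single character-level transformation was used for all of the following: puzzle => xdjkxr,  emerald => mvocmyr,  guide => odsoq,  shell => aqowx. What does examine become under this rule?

mgkxuas

In puzzle: p→x is +8, u→d is +9, z→j is +10, z→k is +11 — the shift increases by 1 each position. Letter i (0-indexed) is shifted by i+8, so successive shifts are 8, 9, 10, ….
Applying it to examine: e+8=m, x+9=g, a+10=k, m+11=x, i+12=u, n+13=a, e+14=s.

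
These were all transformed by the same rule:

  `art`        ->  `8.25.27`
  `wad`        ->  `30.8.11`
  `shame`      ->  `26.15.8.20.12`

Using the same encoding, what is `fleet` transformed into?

Letters become their 1-based position plus 7 (so a→8, b→9, …).
For fleet: f=6→13, l=12→19, e=5→12, e=5→12, t=20→27.

13.19.12.12.27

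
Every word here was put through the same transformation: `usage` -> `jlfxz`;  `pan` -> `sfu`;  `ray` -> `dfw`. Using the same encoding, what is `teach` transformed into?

The output letters match the input read backwards, each shifted +5: usage reversed is egasu. Read the word backwards and shift each letter +5.
For teach: reverse → hcaet; then shift: h+5=m, c+5=h, a+5=f, e+5=j, t+5=y.

mhfjy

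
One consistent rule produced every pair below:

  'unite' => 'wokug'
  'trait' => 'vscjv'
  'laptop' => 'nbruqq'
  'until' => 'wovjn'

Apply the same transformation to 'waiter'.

ybkugs

Shifts by position in unite: pos 0: u→w (+2), pos 1: n→o (+1), pos 2: i→k (+2), pos 3: t→u (+1) — repeating every 2. The shifts repeat in a cycle of length 2: positions 0,1,… shift by +2, +1, then the pattern repeats.
On waiter: w+2=y, a+1=b, i+2=k, t+1=u, e+2=g, r+1=s.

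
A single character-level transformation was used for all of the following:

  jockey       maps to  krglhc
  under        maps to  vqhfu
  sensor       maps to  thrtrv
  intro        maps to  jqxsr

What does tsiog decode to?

spend

Shifts by position in jockey: pos 0: j→k (+1), pos 1: o→r (+3), pos 2: c→g (+4), pos 3: k→l (+1), pos 4: e→h (+3), pos 5: y→c (+4) — repeating every 3. It's a Vigenère-style cipher with numeric key [1,3,4]: position i shifts by key[i mod 3].
Decoding tsiog: t−1=s, s−3=p, i−4=e, o−1=n, g−3=d.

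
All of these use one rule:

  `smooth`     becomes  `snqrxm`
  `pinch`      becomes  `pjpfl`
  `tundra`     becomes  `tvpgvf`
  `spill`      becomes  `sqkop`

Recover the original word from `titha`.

threw

The shift increases by 1 at each position, starting from +0: 0, 1, 2, ….
Reversing it on titha: t−0=t, i−1=h, t−2=r, h−3=e, a−4=w.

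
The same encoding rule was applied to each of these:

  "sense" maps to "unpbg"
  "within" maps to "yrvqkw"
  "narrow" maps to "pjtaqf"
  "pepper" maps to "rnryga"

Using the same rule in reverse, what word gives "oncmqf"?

meadow

The shifts repeat in a cycle of length 2: positions 0,1,… shift by +2, +9, then the pattern repeats.
Decoding oncmqf: o−2=m, n−9=e, c−2=a, m−9=d, q−2=o, f−9=w.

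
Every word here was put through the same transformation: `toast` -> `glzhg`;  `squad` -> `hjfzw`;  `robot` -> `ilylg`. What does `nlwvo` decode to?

Each letter is replaced by its mirror in the alphabet: a↔z, b↔y, c↔x, and so on (the Atbash cipher).
Decoding nlwvo: n↔m, l↔o, w↔d, v↔e, o↔l.

model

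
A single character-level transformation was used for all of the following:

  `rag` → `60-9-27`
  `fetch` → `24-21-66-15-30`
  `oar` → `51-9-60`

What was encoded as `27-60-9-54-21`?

grape

r(#18)→60 and a(#1)→9: differences scale by 3, so n = 3·pos + 6. The formula is n = 3×(alphabet index, a=1) + 6.
Reversing it on 27-60-9-54-21: 27→(27−6)÷3=7=g, 60→(60−6)÷3=18=r, 9→(9−6)÷3=1=a, 54→(54−6)÷3=16=p, 21→(21−6)÷3=5=e.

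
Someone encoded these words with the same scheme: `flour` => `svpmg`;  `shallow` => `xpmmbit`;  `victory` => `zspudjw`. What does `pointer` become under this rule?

sfuojpq

Two steps: reverse the string, then apply a Caesar shift of +1.
On pointer: reverse → retniop; then shift: r+1=s, e+1=f, t+1=u, n+1=o, i+1=j, o+1=p, p+1=q.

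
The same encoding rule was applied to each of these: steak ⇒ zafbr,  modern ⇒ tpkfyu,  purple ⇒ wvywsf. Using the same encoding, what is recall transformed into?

yfjbss

The shift depends on letter class: consonant s→z is +7, but vowel e→f is +1. Two shifts are in play — +1 for a/e/i/o/u, +7 for every other letter.
For recall: r(cons)+7=y, e(vowel)+1=f, c(cons)+7=j, a(vowel)+1=b, l(cons)+7=s, l(cons)+7=s.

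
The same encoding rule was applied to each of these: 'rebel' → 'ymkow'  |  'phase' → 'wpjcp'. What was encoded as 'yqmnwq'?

riddle

In rebel: r→y is +7, e→m is +8, b→k is +9, e→o is +10 — the shift increases by 1 each position. The shift increases by 1 at each position, starting from +7: 7, 8, 9, ….
Reversing it on yqmnwq: y−7=r, q−8=i, m−9=d, n−10=d, w−11=l, q−12=e.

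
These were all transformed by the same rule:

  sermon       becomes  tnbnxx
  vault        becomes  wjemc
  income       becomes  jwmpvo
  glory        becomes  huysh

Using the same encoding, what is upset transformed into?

vycfc

Shifts by position in sermon: pos 0: s→t (+1), pos 1: e→n (+9), pos 2: r→b (+10), pos 3: m→n (+1), pos 4: o→x (+9), pos 5: n→x (+10) — repeating every 3. The shifts repeat in a cycle of length 3: positions 0,1,… shift by +1, +9, +10, then the pattern repeats.
On upset: u+1=v, p+9=y, s+10=c, e+1=f, t+9=c.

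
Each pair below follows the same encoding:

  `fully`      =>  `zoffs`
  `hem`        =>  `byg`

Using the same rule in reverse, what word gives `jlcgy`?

Compare letters: f→z is +20, u→o is +20, l→f is +20 — a constant shift. Every letter moves 20 places later in the alphabet, wrapping around z→a.
Decoding jlcgy: j−20=p, l−20=r, c−20=i, g−20=m, y−20=e.

prime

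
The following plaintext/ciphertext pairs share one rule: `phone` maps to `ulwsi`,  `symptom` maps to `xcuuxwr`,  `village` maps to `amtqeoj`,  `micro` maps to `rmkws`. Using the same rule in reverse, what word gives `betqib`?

wallet

Shifts by position in phone: pos 0: p→u (+5), pos 1: h→l (+4), pos 2: o→w (+8), pos 3: n→s (+5), pos 4: e→i (+4) — repeating every 3. The shifts repeat in a cycle of length 3: positions 0,1,… shift by +5, +4, +8, then the pattern repeats.
Reversing it on betqib: b−5=w, e−4=a, t−8=l, q−5=l, i−4=e, b−8=t.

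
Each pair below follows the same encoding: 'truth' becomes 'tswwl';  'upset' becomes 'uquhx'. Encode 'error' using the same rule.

estrv

In truth: t→t is +0, r→s is +1, u→w is +2, t→w is +3 — the shift increases by 1 each position. Letter i (0-indexed) is shifted by i+0, so successive shifts are 0, 1, 2, ….
For error: e+0=e, r+1=s, r+2=t, o+3=r, r+4=v.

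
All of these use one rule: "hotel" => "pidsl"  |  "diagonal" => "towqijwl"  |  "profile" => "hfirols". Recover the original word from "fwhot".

h(7)→p(15) and o(14)→i(8) fit y≡25x+22 (mod 26); the inverse of 25 mod 26 is 25. This is an affine cipher: with a=0,…,z=25, each position x becomes (25x+22) mod 26.
Decoding fwhot: f(5)→25·(5−22)≡17=r; w(22)→25·(22−22)≡0=a; h(7)→25·(7−22)≡15=p; o(14)→25·(14−22)≡8=i; t(19)→25·(19−22)≡3=d (all mod 26).

rapid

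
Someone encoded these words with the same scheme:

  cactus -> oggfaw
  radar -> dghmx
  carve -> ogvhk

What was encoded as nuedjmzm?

A repeating key of period 3 is used — shifts +12, +6, +4 over and over.
Reversing it on nuedjmzm: n−12=b, u−6=o, e−4=a, d−12=r, j−6=d, m−4=i, z−12=n, m−6=g.

boarding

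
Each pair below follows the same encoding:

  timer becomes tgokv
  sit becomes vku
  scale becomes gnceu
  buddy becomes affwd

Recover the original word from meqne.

clock

The output letters match the input read backwards, each shifted +2: timer reversed is remit. The word is reversed, then every letter is shifted forward by 2.
Decoding meqne: shift back: m−2=k, e−2=c, q−2=o, n−2=l, e−2=c → kcolc; then reverse → clock.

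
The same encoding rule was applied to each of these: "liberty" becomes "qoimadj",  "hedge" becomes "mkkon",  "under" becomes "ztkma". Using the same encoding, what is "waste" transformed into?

In liberty: l→q is +5, i→o is +6, b→i is +7, e→m is +8 — the shift increases by 1 each position. Letter i (0-indexed) is shifted by i+5, so successive shifts are 5, 6, 7, ….
On waste: w+5=b, a+6=g, s+7=z, t+8=b, e+9=n.

bgzbn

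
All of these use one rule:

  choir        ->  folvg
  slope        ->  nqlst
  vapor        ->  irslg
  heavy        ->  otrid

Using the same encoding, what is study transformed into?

c(2)→f(5) and h(7)→o(14) fit y≡7x+17 (mod 26); the inverse of 7 mod 26 is 15. Each letter's alphabet position (a=0..z=25) is mapped through 7·x+17 mod 26 — an affine cipher.
For study: s(18)→7·18+17≡13=n; t(19)→7·19+17≡20=u; u(20)→7·20+17≡1=b; d(3)→7·3+17≡12=m; y(24)→7·24+17≡3=d (all mod 26).

nubmd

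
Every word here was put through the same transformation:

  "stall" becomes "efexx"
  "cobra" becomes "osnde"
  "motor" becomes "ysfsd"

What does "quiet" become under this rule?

cymif

Two shifts are in play — +4 for a/e/i/o/u, +12 for every other letter.
Applying it to quiet: q(cons)+12=c, u(vowel)+4=y, i(vowel)+4=m, e(vowel)+4=i, t(cons)+12=f.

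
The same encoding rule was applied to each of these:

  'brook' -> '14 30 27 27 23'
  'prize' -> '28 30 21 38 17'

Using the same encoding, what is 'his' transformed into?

b is letter #2 and maps to 14: an offset of 12. Each letter is replaced by its alphabet position (a=1..z=26) + 12.
For his: h=8→20, i=9→21, s=19→31.

20 21 31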